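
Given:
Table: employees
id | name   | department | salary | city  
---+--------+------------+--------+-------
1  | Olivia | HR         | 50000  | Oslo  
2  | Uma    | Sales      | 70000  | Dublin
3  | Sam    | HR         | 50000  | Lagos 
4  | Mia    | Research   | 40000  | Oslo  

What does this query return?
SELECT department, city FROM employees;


Projecting columns: department, city

4 rows:
HR, Oslo
Sales, Dublin
HR, Lagos
Research, Oslo


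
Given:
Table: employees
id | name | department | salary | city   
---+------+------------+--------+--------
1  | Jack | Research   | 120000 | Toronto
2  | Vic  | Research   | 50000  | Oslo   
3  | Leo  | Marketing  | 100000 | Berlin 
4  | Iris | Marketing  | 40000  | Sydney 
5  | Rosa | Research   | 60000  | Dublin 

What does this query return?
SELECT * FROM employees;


SELECT * returns all 5 rows with all columns

5 rows:
1, Jack, Research, 120000, Toronto
2, Vic, Research, 50000, Oslo
3, Leo, Marketing, 100000, Berlin
4, Iris, Marketing, 40000, Sydney
5, Rosa, Research, 60000, Dublin


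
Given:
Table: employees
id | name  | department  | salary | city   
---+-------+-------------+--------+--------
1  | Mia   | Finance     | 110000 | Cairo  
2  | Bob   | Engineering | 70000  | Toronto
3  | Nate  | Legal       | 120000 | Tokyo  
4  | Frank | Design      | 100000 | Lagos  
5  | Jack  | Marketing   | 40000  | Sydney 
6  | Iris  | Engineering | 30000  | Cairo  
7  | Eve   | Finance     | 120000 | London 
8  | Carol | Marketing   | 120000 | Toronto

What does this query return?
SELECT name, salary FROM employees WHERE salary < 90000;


Filtering: salary < 90000
Matching: 3 rows

3 rows:
Bob, 70000
Jack, 40000
Iris, 30000


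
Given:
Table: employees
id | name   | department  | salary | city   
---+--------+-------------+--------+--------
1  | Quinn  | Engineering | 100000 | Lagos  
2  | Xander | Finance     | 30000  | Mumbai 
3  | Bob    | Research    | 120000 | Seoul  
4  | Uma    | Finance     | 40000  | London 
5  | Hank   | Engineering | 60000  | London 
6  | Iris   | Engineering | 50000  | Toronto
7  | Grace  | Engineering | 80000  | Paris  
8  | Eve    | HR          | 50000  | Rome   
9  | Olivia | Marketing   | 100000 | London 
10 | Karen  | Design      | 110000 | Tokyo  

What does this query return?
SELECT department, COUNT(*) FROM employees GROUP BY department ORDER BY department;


Assigning each row to its department group:
  Quinn -> Engineering
  Xander -> Finance
  Bob -> Research
  Uma -> Finance
  Hank -> Engineering
  Iris -> Engineering
  Grace -> Engineering
  Eve -> HR
  Olivia -> Marketing
  Karen -> Design


6 groups:
Design, 1
Engineering, 4
Finance, 2
HR, 1
Marketing, 1
Research, 1


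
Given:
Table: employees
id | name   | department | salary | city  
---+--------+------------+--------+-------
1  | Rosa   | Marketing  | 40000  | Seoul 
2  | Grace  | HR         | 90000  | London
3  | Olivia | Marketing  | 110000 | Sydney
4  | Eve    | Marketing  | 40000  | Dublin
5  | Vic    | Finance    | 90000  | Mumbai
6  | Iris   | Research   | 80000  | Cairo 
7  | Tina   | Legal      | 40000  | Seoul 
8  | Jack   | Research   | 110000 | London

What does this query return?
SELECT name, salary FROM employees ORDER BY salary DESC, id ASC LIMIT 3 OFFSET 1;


Sort by salary DESC (id ASC tiebreak), then skip 1 and take 3
Rows 2 through 4

3 rows:
Jack, 110000
Grace, 90000
Vic, 90000


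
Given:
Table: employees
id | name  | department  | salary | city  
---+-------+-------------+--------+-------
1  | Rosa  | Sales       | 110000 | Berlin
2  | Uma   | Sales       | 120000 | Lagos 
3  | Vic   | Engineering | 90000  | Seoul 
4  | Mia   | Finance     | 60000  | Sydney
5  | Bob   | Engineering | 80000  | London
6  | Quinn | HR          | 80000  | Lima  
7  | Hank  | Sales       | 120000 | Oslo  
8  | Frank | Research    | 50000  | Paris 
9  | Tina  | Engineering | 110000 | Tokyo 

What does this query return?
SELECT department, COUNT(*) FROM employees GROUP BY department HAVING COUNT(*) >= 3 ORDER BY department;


Groups with count >= 3:
  Engineering: 3 -> PASS
  Sales: 3 -> PASS
  Finance: 1 -> filtered out
  HR: 1 -> filtered out
  Research: 1 -> filtered out


2 groups:
Engineering, 3
Sales, 3


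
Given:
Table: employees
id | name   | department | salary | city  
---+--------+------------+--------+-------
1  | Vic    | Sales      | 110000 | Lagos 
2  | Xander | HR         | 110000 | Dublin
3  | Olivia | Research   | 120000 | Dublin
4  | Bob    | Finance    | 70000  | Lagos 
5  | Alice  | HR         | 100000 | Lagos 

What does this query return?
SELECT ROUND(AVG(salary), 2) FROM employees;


SUM(salary) = 510000
COUNT = 5
ROUND(AVG, 2) = ROUND(510000 / 5, 2) = 102000.0

102000.0


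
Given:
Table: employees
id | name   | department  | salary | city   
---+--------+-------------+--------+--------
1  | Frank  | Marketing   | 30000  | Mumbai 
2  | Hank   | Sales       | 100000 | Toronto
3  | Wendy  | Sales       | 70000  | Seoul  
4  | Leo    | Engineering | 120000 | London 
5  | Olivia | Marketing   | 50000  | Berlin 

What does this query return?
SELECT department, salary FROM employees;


Projecting columns: department, salary

5 rows:
Marketing, 30000
Sales, 100000
Sales, 70000
Engineering, 120000
Marketing, 50000


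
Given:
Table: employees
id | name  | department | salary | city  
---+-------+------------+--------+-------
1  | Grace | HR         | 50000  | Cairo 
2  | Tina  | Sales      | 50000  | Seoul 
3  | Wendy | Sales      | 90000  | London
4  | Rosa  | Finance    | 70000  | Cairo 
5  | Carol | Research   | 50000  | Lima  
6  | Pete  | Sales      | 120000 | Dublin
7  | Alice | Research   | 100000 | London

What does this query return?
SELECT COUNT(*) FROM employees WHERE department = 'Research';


Counting rows where department = 'Research'
  Carol -> MATCH
  Alice -> MATCH


2


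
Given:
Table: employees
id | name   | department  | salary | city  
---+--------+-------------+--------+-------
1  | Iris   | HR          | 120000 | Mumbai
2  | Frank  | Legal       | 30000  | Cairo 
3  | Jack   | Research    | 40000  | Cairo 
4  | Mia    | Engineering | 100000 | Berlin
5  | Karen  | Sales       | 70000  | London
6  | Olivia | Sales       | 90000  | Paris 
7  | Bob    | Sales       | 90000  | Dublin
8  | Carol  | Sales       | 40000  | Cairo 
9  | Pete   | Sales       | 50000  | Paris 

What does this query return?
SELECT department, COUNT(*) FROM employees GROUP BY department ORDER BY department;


Assigning each row to its department group:
  Iris -> HR
  Frank -> Legal
  Jack -> Research
  Mia -> Engineering
  Karen -> Sales
  Olivia -> Sales
  Bob -> Sales
  Carol -> Sales
  Pete -> Sales


5 groups:
Engineering, 1
HR, 1
Legal, 1
Research, 1
Sales, 5


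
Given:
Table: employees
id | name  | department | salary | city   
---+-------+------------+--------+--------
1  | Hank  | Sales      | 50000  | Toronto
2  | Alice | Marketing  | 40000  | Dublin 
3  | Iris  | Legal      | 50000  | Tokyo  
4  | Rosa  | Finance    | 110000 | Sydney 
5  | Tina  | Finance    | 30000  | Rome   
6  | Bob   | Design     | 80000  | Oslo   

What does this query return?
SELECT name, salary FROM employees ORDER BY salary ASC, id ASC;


Sorting by salary ASC, then id ASC for ties

6 rows:
Tina, 30000
Alice, 40000
Hank, 50000
Iris, 50000
Bob, 80000
Rosa, 110000


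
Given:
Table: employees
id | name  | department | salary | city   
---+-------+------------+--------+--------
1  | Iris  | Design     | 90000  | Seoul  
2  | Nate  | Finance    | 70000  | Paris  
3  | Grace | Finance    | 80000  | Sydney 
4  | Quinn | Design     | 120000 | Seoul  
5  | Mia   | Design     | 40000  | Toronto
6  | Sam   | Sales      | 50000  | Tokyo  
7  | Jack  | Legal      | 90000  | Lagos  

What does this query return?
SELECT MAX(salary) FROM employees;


Salaries: 90000, 70000, 80000, 120000, 40000, 50000, 90000
MAX = 120000

120000


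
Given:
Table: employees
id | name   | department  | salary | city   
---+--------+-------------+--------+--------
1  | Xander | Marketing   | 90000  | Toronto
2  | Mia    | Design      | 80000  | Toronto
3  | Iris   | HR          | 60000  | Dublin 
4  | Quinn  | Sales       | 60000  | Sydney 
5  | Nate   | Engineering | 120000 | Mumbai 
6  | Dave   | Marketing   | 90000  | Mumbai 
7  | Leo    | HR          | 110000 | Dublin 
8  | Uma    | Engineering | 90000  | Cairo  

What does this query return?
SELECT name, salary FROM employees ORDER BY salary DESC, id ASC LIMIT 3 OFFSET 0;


Sort by salary DESC (id ASC tiebreak), then skip 0 and take 3
Rows 1 through 3

3 rows:
Nate, 120000
Leo, 110000
Xander, 90000


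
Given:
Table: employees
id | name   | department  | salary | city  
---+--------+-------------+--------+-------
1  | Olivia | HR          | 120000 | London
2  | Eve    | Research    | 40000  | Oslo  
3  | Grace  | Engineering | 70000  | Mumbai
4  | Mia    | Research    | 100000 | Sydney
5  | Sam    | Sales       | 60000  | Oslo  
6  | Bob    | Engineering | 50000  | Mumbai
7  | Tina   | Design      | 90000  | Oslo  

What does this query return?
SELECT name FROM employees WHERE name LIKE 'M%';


LIKE 'M%' matches names starting with 'M'
Matching: 1

1 rows:
Mia


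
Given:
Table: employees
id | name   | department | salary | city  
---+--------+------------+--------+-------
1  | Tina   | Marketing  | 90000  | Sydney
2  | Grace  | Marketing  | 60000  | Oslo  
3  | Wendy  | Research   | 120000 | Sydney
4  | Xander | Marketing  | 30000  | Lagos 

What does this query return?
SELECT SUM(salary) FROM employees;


SUM(salary) = 90000 + 60000 + 120000 + 30000 = 300000

300000


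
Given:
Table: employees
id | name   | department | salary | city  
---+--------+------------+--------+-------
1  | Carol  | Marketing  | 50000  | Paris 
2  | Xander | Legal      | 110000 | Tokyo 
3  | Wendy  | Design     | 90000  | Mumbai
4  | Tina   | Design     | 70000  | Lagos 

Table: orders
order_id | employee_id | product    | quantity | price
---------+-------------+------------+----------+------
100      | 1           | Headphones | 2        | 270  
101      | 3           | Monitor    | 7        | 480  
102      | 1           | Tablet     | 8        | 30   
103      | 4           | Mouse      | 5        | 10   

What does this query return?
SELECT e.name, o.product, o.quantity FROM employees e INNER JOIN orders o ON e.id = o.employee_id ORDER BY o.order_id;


Joining employees.id = orders.employee_id:
  employee Carol (id=1) -> order Headphones
  employee Wendy (id=3) -> order Monitor
  employee Carol (id=1) -> order Tablet
  employee Tina (id=4) -> order Mouse


4 rows:
Carol, Headphones, 2
Wendy, Monitor, 7
Carol, Tablet, 8
Tina, Mouse, 5


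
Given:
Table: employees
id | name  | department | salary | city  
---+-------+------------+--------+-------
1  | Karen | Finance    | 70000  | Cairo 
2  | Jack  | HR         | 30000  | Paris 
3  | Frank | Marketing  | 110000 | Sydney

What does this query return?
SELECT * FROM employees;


SELECT * returns all 3 rows with all columns

3 rows:
1, Karen, Finance, 70000, Cairo
2, Jack, HR, 30000, Paris
3, Frank, Marketing, 110000, Sydney


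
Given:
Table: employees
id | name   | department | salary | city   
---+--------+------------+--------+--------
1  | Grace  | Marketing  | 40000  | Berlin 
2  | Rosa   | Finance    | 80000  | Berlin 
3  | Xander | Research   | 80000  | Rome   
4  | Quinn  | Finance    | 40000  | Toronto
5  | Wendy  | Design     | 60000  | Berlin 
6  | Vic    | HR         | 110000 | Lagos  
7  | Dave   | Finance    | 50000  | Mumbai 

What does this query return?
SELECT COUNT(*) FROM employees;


COUNT(*) counts all rows

7


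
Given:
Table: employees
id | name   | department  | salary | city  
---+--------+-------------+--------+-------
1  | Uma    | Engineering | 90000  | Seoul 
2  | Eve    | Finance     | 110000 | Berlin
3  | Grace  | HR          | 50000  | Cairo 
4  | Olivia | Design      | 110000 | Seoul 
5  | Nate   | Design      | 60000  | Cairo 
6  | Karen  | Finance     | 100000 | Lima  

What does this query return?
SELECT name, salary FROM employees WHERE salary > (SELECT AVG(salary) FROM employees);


Subquery: AVG(salary) = 86666.67
Filtering: salary > 86666.67
  Uma (90000) -> MATCH
  Eve (110000) -> MATCH
  Olivia (110000) -> MATCH
  Karen (100000) -> MATCH


4 rows:
Uma, 90000
Eve, 110000
Olivia, 110000
Karen, 100000


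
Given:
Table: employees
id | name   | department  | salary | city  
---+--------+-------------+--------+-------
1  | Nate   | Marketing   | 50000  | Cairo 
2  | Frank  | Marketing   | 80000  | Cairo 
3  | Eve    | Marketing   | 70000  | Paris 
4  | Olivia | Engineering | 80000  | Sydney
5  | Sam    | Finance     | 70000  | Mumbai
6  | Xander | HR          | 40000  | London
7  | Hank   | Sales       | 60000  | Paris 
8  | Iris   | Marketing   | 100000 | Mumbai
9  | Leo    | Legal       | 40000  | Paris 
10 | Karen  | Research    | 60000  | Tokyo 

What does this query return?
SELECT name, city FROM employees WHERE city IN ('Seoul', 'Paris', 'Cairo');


Filtering: city IN ('Seoul', 'Paris', 'Cairo')
Matching: 5 rows

5 rows:
Nate, Cairo
Frank, Cairo
Eve, Paris
Hank, Paris
Leo, Paris


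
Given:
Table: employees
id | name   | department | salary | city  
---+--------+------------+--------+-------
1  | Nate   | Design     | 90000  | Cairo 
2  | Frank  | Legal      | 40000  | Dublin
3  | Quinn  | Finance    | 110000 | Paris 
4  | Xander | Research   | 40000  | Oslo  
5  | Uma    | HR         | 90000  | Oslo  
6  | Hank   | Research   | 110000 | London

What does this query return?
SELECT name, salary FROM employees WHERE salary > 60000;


Filtering: salary > 60000
Matching: 4 rows

4 rows:
Nate, 90000
Quinn, 110000
Uma, 90000
Hank, 110000


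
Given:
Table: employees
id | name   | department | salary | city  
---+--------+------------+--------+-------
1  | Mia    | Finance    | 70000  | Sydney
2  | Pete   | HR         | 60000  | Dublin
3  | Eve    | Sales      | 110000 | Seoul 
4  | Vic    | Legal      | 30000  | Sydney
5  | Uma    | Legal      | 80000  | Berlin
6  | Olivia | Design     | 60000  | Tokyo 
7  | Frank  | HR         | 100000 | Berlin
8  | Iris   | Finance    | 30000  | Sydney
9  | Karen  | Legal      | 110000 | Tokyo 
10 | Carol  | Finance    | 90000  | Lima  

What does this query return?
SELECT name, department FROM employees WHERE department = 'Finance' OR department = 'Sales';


Filtering: department = 'Finance' OR 'Sales'
Matching: 4 rows

4 rows:
Mia, Finance
Eve, Sales
Iris, Finance
Carol, Finance


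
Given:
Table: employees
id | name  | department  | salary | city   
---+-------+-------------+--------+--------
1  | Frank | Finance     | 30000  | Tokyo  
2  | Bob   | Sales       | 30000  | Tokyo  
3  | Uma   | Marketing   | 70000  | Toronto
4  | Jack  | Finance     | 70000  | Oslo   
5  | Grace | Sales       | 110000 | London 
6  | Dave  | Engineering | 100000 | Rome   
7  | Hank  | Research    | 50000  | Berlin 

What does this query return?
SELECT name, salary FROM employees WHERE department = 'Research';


Filtering: department = 'Research'
Matching rows: 1

1 rows:
Hank, 50000


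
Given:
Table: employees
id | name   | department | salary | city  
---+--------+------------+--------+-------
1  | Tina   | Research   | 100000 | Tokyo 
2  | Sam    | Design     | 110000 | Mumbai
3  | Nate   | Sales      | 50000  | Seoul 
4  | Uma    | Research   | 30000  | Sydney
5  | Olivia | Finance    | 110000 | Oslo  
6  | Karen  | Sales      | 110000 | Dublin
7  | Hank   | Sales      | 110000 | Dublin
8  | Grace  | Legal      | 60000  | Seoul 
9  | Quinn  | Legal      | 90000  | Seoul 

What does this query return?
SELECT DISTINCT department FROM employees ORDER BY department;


All 'department' values (row order): Research, Design, Sales, Research, Finance, Sales, Sales, Legal, Legal
Removing duplicates leaves 5 unique value(s).

5 values:
Design
Finance
Legal
Research
Sales


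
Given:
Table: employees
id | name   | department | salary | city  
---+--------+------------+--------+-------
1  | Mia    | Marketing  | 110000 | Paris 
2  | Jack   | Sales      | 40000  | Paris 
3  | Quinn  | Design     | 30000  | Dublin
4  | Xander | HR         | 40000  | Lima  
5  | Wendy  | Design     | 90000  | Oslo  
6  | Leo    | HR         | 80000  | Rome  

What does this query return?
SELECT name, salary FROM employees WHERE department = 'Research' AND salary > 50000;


Filtering: department = 'Research' AND salary > 50000
Matching: 0 rows

Empty result set (0 rows)


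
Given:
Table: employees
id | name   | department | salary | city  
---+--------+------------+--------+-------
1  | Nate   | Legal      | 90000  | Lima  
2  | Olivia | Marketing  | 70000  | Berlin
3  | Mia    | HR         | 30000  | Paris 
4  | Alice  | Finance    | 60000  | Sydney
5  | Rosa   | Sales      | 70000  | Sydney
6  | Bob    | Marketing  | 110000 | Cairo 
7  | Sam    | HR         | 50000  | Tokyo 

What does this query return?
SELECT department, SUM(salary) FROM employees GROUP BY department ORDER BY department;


Summing salary within each department:
  Finance: 60000 = 60000
  HR: 30000 + 50000 = 80000
  Legal: 90000 = 90000
  Marketing: 70000 + 110000 = 180000
  Sales: 70000 = 70000


5 groups:
Finance, 60000
HR, 80000
Legal, 90000
Marketing, 180000
Sales, 70000


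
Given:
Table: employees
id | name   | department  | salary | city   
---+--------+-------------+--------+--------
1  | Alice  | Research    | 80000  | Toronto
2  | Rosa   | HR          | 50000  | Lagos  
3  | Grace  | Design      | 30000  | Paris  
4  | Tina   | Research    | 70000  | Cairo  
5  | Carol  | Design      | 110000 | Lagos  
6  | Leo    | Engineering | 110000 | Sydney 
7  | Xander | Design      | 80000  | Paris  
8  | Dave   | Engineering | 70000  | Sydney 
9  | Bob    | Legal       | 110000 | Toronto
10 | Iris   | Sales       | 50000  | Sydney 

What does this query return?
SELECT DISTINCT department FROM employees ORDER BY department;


All 'department' values (row order): Research, HR, Design, Research, Design, Engineering, Design, Engineering, Legal, Sales
Removing duplicates leaves 6 unique value(s).

6 values:
Design
Engineering
HR
Legal
Research
Sales


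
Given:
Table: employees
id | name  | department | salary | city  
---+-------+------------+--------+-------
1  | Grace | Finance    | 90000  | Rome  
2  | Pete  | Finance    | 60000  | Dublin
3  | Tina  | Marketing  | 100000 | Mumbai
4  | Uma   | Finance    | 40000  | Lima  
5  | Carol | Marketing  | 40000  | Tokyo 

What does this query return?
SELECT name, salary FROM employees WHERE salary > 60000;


Filtering: salary > 60000
Matching: 2 rows

2 rows:
Grace, 90000
Tina, 100000


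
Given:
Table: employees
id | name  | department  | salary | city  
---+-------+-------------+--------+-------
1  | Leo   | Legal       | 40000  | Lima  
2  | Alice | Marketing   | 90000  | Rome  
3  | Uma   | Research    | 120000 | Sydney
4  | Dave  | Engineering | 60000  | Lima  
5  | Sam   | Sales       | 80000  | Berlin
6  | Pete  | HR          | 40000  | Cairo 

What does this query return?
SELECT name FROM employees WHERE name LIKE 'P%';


LIKE 'P%' matches names starting with 'P'
Matching: 1

1 rows:
Pete


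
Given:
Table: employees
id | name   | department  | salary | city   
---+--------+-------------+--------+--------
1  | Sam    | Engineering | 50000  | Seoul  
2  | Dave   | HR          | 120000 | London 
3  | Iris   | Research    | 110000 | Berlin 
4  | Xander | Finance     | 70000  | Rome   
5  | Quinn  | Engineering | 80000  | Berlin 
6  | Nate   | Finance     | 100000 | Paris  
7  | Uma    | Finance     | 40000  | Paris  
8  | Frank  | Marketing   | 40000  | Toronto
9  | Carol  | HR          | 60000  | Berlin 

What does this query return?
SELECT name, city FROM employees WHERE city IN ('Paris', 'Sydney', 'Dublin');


Filtering: city IN ('Paris', 'Sydney', 'Dublin')
Matching: 2 rows

2 rows:
Nate, Paris
Uma, Paris


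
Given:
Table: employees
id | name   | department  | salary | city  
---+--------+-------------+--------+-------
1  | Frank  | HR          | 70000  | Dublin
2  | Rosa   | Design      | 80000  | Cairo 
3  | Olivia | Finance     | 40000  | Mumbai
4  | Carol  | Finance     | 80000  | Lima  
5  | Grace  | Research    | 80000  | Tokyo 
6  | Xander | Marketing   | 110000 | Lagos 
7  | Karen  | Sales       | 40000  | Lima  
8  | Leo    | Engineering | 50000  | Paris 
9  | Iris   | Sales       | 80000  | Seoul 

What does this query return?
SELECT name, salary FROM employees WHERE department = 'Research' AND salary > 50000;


Filtering: department = 'Research' AND salary > 50000
Matching: 1 rows

1 rows:
Grace, 80000


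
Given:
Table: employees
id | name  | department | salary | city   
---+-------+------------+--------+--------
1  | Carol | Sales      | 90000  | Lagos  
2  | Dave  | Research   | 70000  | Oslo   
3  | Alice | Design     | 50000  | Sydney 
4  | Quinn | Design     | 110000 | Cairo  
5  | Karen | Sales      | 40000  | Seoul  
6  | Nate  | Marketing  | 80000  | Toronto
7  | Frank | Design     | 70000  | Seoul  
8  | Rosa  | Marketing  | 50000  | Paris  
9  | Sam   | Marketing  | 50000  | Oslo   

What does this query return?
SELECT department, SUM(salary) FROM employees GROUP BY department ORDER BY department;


Summing salary within each department:
  Design: 50000 + 110000 + 70000 = 230000
  Marketing: 80000 + 50000 + 50000 = 180000
  Research: 70000 = 70000
  Sales: 90000 + 40000 = 130000


4 groups:
Design, 230000
Marketing, 180000
Research, 70000
Sales, 130000


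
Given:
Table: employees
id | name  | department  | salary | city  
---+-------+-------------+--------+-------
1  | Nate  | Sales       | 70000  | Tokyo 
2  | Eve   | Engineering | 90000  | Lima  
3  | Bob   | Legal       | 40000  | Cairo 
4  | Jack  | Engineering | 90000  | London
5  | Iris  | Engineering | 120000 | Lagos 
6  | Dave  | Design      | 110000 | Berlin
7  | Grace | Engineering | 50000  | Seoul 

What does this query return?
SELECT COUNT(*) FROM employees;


COUNT(*) counts all rows

7


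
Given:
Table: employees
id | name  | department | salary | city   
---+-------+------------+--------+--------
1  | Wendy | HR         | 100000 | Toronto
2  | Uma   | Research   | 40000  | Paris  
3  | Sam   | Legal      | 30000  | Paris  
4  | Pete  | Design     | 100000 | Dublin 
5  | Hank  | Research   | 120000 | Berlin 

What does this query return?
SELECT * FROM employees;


SELECT * returns all 5 rows with all columns

5 rows:
1, Wendy, HR, 100000, Toronto
2, Uma, Research, 40000, Paris
3, Sam, Legal, 30000, Paris
4, Pete, Design, 100000, Dublin
5, Hank, Research, 120000, Berlin


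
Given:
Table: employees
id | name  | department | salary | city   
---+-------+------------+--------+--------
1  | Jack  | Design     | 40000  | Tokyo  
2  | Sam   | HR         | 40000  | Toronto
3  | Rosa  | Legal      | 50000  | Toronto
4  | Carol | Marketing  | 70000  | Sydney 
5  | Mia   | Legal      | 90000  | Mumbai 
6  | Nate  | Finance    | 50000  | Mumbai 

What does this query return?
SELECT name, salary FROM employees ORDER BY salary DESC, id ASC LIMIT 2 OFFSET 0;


Sort by salary DESC (id ASC tiebreak), then skip 0 and take 2
Rows 1 through 2

2 rows:
Mia, 90000
Carol, 70000


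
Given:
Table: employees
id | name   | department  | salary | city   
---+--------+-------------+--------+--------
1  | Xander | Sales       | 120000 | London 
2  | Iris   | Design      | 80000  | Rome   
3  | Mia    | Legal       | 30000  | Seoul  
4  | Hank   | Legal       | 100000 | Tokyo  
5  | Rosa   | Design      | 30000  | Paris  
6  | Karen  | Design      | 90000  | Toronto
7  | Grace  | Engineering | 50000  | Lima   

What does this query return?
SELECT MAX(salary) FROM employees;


Salaries: 120000, 80000, 30000, 100000, 30000, 90000, 50000
MAX = 120000

120000


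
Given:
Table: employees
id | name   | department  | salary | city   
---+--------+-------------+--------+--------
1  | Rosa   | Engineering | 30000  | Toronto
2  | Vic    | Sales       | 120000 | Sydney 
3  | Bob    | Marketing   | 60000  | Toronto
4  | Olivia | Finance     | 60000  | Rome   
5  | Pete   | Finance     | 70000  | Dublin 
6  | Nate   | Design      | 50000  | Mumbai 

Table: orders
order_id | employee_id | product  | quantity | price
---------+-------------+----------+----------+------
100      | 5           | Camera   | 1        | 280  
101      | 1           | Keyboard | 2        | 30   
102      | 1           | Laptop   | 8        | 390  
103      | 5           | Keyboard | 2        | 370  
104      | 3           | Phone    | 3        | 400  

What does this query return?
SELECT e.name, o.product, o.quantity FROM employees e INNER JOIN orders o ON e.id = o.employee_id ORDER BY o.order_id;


Joining employees.id = orders.employee_id:
  employee Pete (id=5) -> order Camera
  employee Rosa (id=1) -> order Keyboard
  employee Rosa (id=1) -> order Laptop
  employee Pete (id=5) -> order Keyboard
  employee Bob (id=3) -> order Phone


5 rows:
Pete, Camera, 1
Rosa, Keyboard, 2
Rosa, Laptop, 8
Pete, Keyboard, 2
Bob, Phone, 3


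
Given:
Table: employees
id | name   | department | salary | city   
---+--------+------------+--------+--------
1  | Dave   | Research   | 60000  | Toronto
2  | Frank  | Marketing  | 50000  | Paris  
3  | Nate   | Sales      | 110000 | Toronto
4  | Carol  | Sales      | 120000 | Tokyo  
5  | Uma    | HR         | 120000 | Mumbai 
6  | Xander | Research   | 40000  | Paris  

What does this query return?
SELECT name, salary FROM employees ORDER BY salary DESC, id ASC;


Sorting by salary DESC, then id ASC for ties

6 rows:
Carol, 120000
Uma, 120000
Nate, 110000
Dave, 60000
Frank, 50000
Xander, 40000


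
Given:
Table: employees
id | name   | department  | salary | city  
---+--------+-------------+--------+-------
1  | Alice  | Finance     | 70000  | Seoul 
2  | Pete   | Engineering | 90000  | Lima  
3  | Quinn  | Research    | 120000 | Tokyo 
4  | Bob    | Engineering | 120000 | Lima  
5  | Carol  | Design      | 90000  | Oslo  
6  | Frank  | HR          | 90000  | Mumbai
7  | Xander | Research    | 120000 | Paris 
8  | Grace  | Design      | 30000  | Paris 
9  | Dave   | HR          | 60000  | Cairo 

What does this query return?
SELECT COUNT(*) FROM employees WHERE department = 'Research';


Counting rows where department = 'Research'
  Quinn -> MATCH
  Xander -> MATCH


2


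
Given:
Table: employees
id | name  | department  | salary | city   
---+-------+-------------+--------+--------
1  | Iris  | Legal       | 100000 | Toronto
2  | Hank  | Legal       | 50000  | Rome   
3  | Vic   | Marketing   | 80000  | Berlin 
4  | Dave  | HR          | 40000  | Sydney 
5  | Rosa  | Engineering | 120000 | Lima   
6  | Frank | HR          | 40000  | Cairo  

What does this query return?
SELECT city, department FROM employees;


Projecting columns: city, department

6 rows:
Toronto, Legal
Rome, Legal
Berlin, Marketing
Sydney, HR
Lima, Engineering
Cairo, HR


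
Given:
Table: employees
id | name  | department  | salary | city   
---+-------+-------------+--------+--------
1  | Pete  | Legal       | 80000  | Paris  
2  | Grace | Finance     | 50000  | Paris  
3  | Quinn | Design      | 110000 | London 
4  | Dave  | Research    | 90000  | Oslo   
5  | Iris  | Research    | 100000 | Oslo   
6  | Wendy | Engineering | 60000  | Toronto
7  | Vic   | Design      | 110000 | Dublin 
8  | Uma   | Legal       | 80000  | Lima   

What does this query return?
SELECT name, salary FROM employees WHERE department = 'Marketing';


Filtering: department = 'Marketing'
Matching rows: 0

Empty result set (0 rows)


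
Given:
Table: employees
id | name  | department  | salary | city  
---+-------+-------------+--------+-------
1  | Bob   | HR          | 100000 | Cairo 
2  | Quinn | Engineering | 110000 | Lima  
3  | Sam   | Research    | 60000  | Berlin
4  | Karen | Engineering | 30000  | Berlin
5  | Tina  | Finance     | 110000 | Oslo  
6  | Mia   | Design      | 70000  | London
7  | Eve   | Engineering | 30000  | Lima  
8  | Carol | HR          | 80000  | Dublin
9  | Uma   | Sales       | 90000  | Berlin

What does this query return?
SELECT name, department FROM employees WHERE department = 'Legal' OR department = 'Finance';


Filtering: department = 'Legal' OR 'Finance'
Matching: 1 rows

1 rows:
Tina, Finance


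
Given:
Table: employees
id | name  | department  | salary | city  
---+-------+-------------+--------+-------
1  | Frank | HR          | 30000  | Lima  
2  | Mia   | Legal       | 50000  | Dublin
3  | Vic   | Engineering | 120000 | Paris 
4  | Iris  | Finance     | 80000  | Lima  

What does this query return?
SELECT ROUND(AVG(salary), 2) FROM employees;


SUM(salary) = 280000
COUNT = 4
ROUND(AVG, 2) = ROUND(280000 / 4, 2) = 70000.0

70000.0


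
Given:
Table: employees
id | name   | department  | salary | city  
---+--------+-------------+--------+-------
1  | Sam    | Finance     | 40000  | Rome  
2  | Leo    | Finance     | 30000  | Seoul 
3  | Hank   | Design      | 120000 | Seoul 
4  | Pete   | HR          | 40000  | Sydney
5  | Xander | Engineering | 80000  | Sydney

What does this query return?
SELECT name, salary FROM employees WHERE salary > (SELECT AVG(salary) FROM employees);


Subquery: AVG(salary) = 62000.0
Filtering: salary > 62000.0
  Hank (120000) -> MATCH
  Xander (80000) -> MATCH


2 rows:
Hank, 120000
Xander, 80000


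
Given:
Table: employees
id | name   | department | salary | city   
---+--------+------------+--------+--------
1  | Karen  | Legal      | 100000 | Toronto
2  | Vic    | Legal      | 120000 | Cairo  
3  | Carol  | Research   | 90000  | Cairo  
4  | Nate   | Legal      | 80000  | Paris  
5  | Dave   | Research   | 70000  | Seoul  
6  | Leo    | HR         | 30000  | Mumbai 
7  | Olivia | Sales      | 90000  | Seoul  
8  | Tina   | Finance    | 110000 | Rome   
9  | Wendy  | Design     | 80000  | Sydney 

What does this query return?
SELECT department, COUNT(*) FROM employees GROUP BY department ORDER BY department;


Assigning each row to its department group:
  Karen -> Legal
  Vic -> Legal
  Carol -> Research
  Nate -> Legal
  Dave -> Research
  Leo -> HR
  Olivia -> Sales
  Tina -> Finance
  Wendy -> Design


6 groups:
Design, 1
Finance, 1
HR, 1
Legal, 3
Research, 2
Sales, 1


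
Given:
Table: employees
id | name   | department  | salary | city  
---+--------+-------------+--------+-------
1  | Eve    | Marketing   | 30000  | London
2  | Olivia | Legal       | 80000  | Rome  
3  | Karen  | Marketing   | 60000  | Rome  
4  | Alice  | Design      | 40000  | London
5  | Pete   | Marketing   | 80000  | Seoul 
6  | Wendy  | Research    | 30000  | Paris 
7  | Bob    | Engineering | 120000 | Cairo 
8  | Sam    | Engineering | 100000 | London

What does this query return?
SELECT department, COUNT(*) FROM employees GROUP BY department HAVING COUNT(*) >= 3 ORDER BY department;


Groups with count >= 3:
  Marketing: 3 -> PASS
  Design: 1 -> filtered out
  Engineering: 2 -> filtered out
  Legal: 1 -> filtered out
  Research: 1 -> filtered out


1 groups:
Marketing, 3


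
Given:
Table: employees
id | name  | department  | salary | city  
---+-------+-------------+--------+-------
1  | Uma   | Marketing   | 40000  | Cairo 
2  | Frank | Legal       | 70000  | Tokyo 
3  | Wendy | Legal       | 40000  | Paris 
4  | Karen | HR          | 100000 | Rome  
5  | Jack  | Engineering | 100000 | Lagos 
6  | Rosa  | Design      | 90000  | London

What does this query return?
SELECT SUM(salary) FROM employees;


SUM(salary) = 40000 + 70000 + 40000 + 100000 + 100000 + 90000 = 440000

440000


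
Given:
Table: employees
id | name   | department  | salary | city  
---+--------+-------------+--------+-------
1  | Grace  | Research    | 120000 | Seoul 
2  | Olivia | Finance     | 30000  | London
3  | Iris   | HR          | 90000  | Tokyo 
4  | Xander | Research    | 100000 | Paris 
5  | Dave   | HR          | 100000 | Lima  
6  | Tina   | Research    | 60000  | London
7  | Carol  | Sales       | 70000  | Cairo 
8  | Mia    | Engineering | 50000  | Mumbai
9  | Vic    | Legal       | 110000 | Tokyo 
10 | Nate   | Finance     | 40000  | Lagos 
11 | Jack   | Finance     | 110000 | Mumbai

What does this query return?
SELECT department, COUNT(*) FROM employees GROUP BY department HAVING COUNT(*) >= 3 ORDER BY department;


Groups with count >= 3:
  Finance: 3 -> PASS
  Research: 3 -> PASS
  Engineering: 1 -> filtered out
  HR: 2 -> filtered out
  Legal: 1 -> filtered out
  Sales: 1 -> filtered out


2 groups:
Finance, 3
Research, 3


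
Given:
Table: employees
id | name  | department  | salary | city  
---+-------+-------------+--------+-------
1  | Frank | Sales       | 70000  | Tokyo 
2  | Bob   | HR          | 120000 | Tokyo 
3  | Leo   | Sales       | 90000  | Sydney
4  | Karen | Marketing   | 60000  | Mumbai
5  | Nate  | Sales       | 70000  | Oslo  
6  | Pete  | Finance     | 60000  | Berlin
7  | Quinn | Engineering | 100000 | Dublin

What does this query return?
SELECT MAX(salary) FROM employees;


Salaries: 70000, 120000, 90000, 60000, 70000, 60000, 100000
MAX = 120000

120000


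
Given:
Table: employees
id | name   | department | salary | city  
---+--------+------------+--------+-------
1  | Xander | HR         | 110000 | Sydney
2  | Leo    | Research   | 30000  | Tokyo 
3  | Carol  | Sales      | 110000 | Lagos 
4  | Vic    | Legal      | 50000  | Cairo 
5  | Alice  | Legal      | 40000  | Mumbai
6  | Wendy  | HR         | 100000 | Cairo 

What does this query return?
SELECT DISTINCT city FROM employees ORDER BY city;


All 'city' values (row order): Sydney, Tokyo, Lagos, Cairo, Mumbai, Cairo
Removing duplicates leaves 5 unique value(s).

5 values:
Cairo
Lagos
Mumbai
Sydney
Tokyo


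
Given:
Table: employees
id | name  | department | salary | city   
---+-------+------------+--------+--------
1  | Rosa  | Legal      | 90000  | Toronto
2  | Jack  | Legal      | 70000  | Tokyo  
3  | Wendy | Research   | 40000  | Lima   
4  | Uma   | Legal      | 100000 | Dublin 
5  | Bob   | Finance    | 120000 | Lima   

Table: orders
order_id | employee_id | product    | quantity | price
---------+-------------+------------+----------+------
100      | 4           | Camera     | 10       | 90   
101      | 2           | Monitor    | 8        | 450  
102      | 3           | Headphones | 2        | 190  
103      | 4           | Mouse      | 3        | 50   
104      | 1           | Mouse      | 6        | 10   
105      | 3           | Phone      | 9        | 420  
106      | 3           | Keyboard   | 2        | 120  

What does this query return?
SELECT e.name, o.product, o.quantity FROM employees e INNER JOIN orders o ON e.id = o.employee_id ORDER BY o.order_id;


Joining employees.id = orders.employee_id:
  employee Uma (id=4) -> order Camera
  employee Jack (id=2) -> order Monitor
  employee Wendy (id=3) -> order Headphones
  employee Uma (id=4) -> order Mouse
  employee Rosa (id=1) -> order Mouse
  employee Wendy (id=3) -> order Phone
  employee Wendy (id=3) -> order Keyboard


7 rows:
Uma, Camera, 10
Jack, Monitor, 8
Wendy, Headphones, 2
Uma, Mouse, 3
Rosa, Mouse, 6
Wendy, Phone, 9
Wendy, Keyboard, 2


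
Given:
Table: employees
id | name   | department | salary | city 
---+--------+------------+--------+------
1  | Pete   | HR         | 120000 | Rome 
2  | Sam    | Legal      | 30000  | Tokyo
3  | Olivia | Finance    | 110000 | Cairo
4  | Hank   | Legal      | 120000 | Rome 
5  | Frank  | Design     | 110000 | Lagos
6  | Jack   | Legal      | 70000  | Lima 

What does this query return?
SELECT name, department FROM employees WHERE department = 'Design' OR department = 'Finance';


Filtering: department = 'Design' OR 'Finance'
Matching: 2 rows

2 rows:
Olivia, Finance
Frank, Design


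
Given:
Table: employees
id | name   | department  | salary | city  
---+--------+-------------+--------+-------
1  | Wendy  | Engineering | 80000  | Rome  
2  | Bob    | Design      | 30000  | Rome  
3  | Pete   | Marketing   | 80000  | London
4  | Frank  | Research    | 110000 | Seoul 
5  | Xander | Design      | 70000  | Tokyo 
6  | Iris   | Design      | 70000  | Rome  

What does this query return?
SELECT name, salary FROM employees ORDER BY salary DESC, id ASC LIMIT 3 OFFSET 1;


Sort by salary DESC (id ASC tiebreak), then skip 1 and take 3
Rows 2 through 4

3 rows:
Wendy, 80000
Pete, 80000
Xander, 70000


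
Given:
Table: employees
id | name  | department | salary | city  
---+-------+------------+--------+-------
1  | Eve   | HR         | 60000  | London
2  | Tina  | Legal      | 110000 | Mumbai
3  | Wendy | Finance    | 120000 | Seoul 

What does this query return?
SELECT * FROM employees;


SELECT * returns all 3 rows with all columns

3 rows:
1, Eve, HR, 60000, London
2, Tina, Legal, 110000, Mumbai
3, Wendy, Finance, 120000, Seoul


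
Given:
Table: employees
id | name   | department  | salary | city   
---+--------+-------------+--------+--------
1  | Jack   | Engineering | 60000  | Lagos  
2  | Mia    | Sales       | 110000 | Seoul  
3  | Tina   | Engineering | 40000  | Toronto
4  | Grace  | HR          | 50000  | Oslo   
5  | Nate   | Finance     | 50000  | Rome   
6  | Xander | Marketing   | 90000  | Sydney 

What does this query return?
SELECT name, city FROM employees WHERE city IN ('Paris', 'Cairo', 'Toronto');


Filtering: city IN ('Paris', 'Cairo', 'Toronto')
Matching: 1 rows

1 rows:
Tina, Toronto


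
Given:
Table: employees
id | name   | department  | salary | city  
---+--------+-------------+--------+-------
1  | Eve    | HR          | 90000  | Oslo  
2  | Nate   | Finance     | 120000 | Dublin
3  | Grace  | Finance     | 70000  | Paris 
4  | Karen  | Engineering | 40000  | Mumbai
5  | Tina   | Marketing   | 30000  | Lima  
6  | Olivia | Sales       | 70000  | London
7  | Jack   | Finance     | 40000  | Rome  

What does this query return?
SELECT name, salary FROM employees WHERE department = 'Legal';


Filtering: department = 'Legal'
Matching rows: 0

Empty result set (0 rows)


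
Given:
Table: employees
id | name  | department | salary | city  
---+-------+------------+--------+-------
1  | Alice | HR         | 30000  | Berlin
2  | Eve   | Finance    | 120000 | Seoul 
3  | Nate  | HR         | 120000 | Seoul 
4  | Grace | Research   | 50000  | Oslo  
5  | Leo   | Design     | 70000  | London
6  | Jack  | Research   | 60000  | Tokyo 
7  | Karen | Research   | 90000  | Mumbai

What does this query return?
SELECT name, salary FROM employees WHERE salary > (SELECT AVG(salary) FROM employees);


Subquery: AVG(salary) = 77142.86
Filtering: salary > 77142.86
  Eve (120000) -> MATCH
  Nate (120000) -> MATCH
  Karen (90000) -> MATCH


3 rows:
Eve, 120000
Nate, 120000
Karen, 90000


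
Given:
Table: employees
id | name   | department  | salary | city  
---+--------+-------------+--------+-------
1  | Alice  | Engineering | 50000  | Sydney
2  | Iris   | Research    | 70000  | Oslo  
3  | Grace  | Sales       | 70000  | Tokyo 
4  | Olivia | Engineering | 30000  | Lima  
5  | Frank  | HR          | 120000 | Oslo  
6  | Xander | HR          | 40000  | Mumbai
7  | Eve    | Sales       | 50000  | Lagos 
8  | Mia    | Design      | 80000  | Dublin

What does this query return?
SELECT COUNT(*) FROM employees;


COUNT(*) counts all rows

8


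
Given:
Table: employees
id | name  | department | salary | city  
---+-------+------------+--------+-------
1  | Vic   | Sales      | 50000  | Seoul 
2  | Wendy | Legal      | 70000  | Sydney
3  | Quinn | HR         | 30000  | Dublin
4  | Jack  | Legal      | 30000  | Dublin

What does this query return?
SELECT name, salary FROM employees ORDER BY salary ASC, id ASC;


Sorting by salary ASC, then id ASC for ties

4 rows:
Quinn, 30000
Jack, 30000
Vic, 50000
Wendy, 70000


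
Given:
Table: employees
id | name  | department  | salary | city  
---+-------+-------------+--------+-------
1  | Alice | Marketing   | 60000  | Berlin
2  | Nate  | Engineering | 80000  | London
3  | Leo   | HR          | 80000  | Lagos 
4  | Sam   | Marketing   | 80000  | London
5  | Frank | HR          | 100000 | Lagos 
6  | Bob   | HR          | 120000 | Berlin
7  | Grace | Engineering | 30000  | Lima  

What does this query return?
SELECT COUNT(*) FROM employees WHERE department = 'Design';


Counting rows where department = 'Design'


0
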